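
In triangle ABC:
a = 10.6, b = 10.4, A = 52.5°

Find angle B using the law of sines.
a/sin(A) = b/sin(B)  ⇒  sin(B) = b·sin(A)/a = 10.4·sin(52.5°)/10.6
sin(52.5°) ≈ 0.793353
sin(B) ≈ 10.4·0.793353/10.6 ≈ 8.25087/10.6 ≈ 0.778384
B = arcsin(0.778384) ≈ 51.1129°
(Since b ≤ a we need B ≤ A, so the obtuse alternative 180° − 51.1129° ≈ 128.887° is rejected.)

B = 51.11°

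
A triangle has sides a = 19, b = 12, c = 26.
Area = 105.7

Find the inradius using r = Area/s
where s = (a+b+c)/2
s = (19 + 12 + 26)/2 = 57/2 = 28.5
r = Area/s = 105.7/28.5 ≈ 3.70877

r = 3.709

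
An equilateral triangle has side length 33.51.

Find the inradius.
r = Area/s with s the semi-perimeter.
Area = (√3/4)·33.51² = (√3/4)·1122.9201 ≈ 0.433013·1122.9201 ≈ 486.239
s = 3·33.51/2 = 50.265
r ≈ 486.239/50.265 ≈ 9.6735
(Equivalently r = side/(2√3) = 33.51/3.4641 ≈ 9.6735.)

r = 9.674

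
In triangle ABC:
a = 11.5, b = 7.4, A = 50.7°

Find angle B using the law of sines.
a/sin(A) = b/sin(B)  ⇒  sin(B) = b·sin(A)/a = 7.4·sin(50.7°)/11.5
sin(50.7°) ≈ 0.77384
sin(B) ≈ 7.4·0.77384/11.5 ≈ 5.72642/11.5 ≈ 0.497949
B = arcsin(0.497949) ≈ 29.8644°
(Since b ≤ a we need B ≤ A, so the obtuse alternative 180° − 29.8644° ≈ 150.136° is rejected.)

B = 29.86°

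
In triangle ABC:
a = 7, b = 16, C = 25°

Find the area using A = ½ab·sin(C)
A = ½·a·b·sin(C) = ½·7·16·sin(25°)
sin(25°) ≈ 0.422618
A ≈ ½·112·0.422618 = 56·0.422618 ≈ 23.6666

Area = 23.67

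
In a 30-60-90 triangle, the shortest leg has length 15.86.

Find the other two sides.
In a 30-60-90 triangle the sides are in ratio 1 : √3 : 2 (short leg : long leg : hypotenuse).
Long leg = 15.86·√3 ≈ 15.86·1.73205 ≈ 27.4703
Hypotenuse = 2·15.86 = 31.72

Long leg = 15.86√3 = 27.47, Hypotenuse = 31.72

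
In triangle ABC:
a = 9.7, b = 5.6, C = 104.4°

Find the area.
Two sides and the included angle (SAS): A = ½·a·b·sin(C) = ½·9.7·5.6·sin(104.4°)
sin(104.4°) ≈ 0.968583
A ≈ ½·54.32·0.968583 = 27.16·0.968583 ≈ 26.3067

Area = 26.31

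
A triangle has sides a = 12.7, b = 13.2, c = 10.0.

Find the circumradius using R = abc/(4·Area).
First find the area with Heron's formula.
s = (12.7 + 13.2 + 10.0)/2 = 17.95
Area = √(s(s−a)(s−b)(s−c)) = √(17.95·5.25·4.75·7.95) ≈ √3558.64 ≈ 59.6544
abc = 12.7·13.2·10.0 = 1676.4
R = abc/(4·Area) ≈ 1676.4/(4·59.6544) = 1676.4/238.617 ≈ 7.02547

R = 7.025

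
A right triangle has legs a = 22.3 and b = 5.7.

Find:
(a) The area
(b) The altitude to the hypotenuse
(a) The legs are perpendicular, so Area = ½·a·b = ½·22.3·5.7 = ½·127.11 = 63.555
(b) Hypotenuse c = √(a² + b²) = √(497.29 + 32.49) = √529.78 ≈ 23.017
    Area = ½·c·h_c  ⇒  h_c = 2·Area/c = 127.11/23.017 ≈ 5.52245

Area = 63.555, h_c = 5.522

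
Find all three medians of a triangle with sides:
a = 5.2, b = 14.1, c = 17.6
Median formula: m_a = ½√(2b² + 2c² − a²) (and cyclically). a² = 27.04, b² = 198.81, c² = 309.76.
m_a = ½√(2·198.81 + 2·309.76 − 27.04) = ½√990.1 ≈ ½·31.4659 ≈ 15.7329
m_b = ½√(2·27.04 + 2·309.76 − 198.81) = ½√474.79 ≈ ½·21.7897 ≈ 10.8948
m_c = ½√(2·27.04 + 2·198.81 − 309.76) = ½√141.94 ≈ ½·11.9139 ≈ 5.95693

m_a = 15.73, m_b = 10.89, m_c = 5.957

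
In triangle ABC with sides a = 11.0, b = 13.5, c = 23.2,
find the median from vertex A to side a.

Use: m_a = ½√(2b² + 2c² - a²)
m_a = ½√(2·13.5² + 2·23.2² − 11.0²) = ½√(2·182.25 + 2·538.24 − 121) = ½√(364.5 + 1076.48 − 121) = ½√1319.98
√1319.98 ≈ 36.3315, so m_a ≈ 18.1658

m_a = 18.17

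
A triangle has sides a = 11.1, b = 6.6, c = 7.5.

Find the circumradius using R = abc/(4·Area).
First find the area with Heron's formula.
s = (11.1 + 6.6 + 7.5)/2 = 12.6
Area = √(s(s−a)(s−b)(s−c)) = √(12.6·1.5·6·5.1) ≈ √578.34 ≈ 24.0487
abc = 11.1·6.6·7.5 = 549.45
R = abc/(4·Area) ≈ 549.45/(4·24.0487) = 549.45/96.1948 ≈ 5.71185

R = 5.712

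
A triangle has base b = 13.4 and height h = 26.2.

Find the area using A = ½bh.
A = ½·b·h = ½·13.4·26.2 = ½·351.08 = 175.54

Area = 175.54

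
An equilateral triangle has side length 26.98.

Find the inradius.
r = Area/s with s the semi-perimeter.
Area = (√3/4)·26.98² = (√3/4)·727.9204 ≈ 0.433013·727.9204 ≈ 315.199
s = 3·26.98/2 = 40.47
r ≈ 315.199/40.47 ≈ 7.78846
(Equivalently r = side/(2√3) = 26.98/3.4641 ≈ 7.78846.)

r = 7.788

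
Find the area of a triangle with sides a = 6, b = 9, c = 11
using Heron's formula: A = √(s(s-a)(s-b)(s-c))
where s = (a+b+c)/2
s = (6 + 9 + 11)/2 = 26/2 = 13
s − a = 7, s − b = 4, s − c = 2
s(s−a)(s−b)(s−c) = 13·7·4·2 = 728
Area = √728 ≈ 26.9815

s = 13.0, Area = 26.98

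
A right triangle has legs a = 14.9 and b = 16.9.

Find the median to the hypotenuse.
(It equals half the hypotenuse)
Hypotenuse c = √(a² + b²) = √(222.01 + 285.61) = √507.62 ≈ 22.5304
Median to hypotenuse = c/2 ≈ 22.5304/2 ≈ 11.2652

Median = 11.27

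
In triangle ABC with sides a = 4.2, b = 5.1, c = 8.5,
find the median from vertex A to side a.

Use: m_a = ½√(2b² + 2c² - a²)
m_a = ½√(2·5.1² + 2·8.5² − 4.2²) = ½√(2·26.01 + 2·72.25 − 17.64) = ½√(52.02 + 144.5 − 17.64) = ½√178.88
√178.88 ≈ 13.3746, so m_a ≈ 6.6873

m_a = 6.687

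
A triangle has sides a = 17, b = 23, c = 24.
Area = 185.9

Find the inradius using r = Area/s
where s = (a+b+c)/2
s = (17 + 23 + 24)/2 = 64/2 = 32
r = Area/s = 185.9/32 ≈ 5.80938

r = 5.809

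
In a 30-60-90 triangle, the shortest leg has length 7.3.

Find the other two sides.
In a 30-60-90 triangle the sides are in ratio 1 : √3 : 2 (short leg : long leg : hypotenuse).
Long leg = 7.3·√3 ≈ 7.3·1.73205 ≈ 12.644
Hypotenuse = 2·7.3 = 14.6

Long leg = 7.3√3 = 12.64, Hypotenuse = 14.6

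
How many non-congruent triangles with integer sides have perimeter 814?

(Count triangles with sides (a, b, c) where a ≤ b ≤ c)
Let a ≤ b ≤ c with a + b + c = 814. The only binding inequality is a + b > c, i.e. 814 − c > c, so c < 814/2; and c ≥ 814/3 since c is the largest side.
So 272 ≤ c ≤ 406. For each c, b runs from ⌈(814 − c)/2⌉ up to c (then a = 814 − b − c satisfies 1 ≤ a ≤ b automatically), giving c − ⌈(814 − c)/2⌉ + 1 choices.
Summing over c: 2 + 3 + 5 + 6 + … + 201 + 203  (135 terms, c = 272, …, 406) = 13804
Check (closed form: nearest integer to p²/48 for even p, (p+3)²/48 for odd p): 814²/48 = 662596/48 ≈ 13804.08 → 13804

13804 triangles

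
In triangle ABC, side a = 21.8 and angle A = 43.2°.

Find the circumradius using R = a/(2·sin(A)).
R = a/(2·sin(A)) = 21.8/(2·sin(43.2°))
sin(43.2°) ≈ 0.684547
R ≈ 21.8/(2·0.684547) = 21.8/1.36909 ≈ 15.9229

R = 15.92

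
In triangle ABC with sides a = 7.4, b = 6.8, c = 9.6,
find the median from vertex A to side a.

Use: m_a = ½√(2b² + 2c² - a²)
m_a = ½√(2·6.8² + 2·9.6² − 7.4²) = ½√(2·46.24 + 2·92.16 − 54.76) = ½√(92.48 + 184.32 − 54.76) = ½√222.04
√222.04 ≈ 14.901, so m_a ≈ 7.4505

m_a = 7.451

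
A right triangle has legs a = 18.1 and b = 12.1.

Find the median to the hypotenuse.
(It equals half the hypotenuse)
Hypotenuse c = √(a² + b²) = √(327.61 + 146.41) = √474.02 ≈ 21.772
Median to hypotenuse = c/2 ≈ 21.772/2 ≈ 10.886

Median = 10.89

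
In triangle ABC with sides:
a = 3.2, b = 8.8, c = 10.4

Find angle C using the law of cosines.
c² = a² + b² − 2ab·cos(C)  ⇒  cos(C) = (a² + b² − c²)/(2ab)
cos(C) = (3.2² + 8.8² − 10.4²)/(2·3.2·8.8) = (10.24 + 77.44 − 108.16)/56.32 = -20.48/56.32 ≈ -0.363636
C = arccos(-0.363636) ≈ 111.324°

C = 111.3°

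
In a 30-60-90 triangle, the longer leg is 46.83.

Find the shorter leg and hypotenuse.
In a 30-60-90 triangle the sides are in ratio 1 : √3 : 2, so short leg = long leg/√3 and hypotenuse = 2·(short leg).
Short leg = 46.83/√3 ≈ 46.83/1.73205 ≈ 27.0373
Hypotenuse = 2·27.0373 ≈ 54.0746

Short leg = 27.04, Hypotenuse = 54.07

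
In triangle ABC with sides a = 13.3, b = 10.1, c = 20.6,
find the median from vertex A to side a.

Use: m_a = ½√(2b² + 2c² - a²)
m_a = ½√(2·10.1² + 2·20.6² − 13.3²) = ½√(2·102.01 + 2·424.36 − 176.89) = ½√(204.02 + 848.72 − 176.89) = ½√875.85
√875.85 ≈ 29.5948, so m_a ≈ 14.7974

m_a = 14.8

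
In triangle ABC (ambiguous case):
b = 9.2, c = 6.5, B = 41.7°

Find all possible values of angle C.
b/sin(B) = c/sin(C)  ⇒  sin(C) = c·sin(B)/b = 6.5·sin(41.7°)/9.2
sin(41.7°) ≈ 0.66523
sin(C) ≈ 6.5·0.66523/9.2 ≈ 4.324/9.2 ≈ 0.47
Candidate 1: C₁ = arcsin(0.47) ≈ 28.0343°  →  A = 180° − 41.7° − 28.0343° ≈ 110.266° > 0, valid
Candidate 2: C₂ = 180° − C₁ ≈ 151.966°  →  A = 180° − 41.7° − 151.966° ≈ -13.6657° ≤ 0, not a valid triangle

C = 28.03° (one solution)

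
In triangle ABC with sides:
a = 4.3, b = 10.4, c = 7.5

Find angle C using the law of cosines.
c² = a² + b² − 2ab·cos(C)  ⇒  cos(C) = (a² + b² − c²)/(2ab)
cos(C) = (4.3² + 10.4² − 7.5²)/(2·4.3·10.4) = (18.49 + 108.16 − 56.25)/89.44 = 70.4/89.44 ≈ 0.78712
C = arccos(0.78712) ≈ 38.0828°

C = 38.08°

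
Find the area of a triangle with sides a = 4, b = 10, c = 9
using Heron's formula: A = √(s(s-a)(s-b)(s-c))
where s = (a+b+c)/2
s = (4 + 10 + 9)/2 = 23/2 = 11.5
s − a = 7.5, s − b = 1.5, s − c = 2.5
s(s−a)(s−b)(s−c) = 11.5·7.5·1.5·2.5 = 323.4375
Area = √323.4375 ≈ 17.9844

s = 11.5, Area = 17.98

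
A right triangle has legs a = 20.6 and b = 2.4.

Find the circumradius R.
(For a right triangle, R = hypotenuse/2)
Hypotenuse c = √(a² + b²) = √(424.36 + 5.76) = √430.12 ≈ 20.7393
R = c/2 ≈ 20.7393/2 ≈ 10.3697

R = 10.37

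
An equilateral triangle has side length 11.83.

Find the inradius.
r = Area/s with s the semi-perimeter.
Area = (√3/4)·11.83² = (√3/4)·139.9489 ≈ 0.433013·139.9489 ≈ 60.5997
s = 3·11.83/2 = 17.745
r ≈ 60.5997/17.745 ≈ 3.41503
(Equivalently r = side/(2√3) = 11.83/3.4641 ≈ 3.41503.)

r = 3.415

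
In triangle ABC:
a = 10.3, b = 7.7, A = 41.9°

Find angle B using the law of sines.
a/sin(A) = b/sin(B)  ⇒  sin(B) = b·sin(A)/a = 7.7·sin(41.9°)/10.3
sin(41.9°) ≈ 0.667833
sin(B) ≈ 7.7·0.667833/10.3 ≈ 5.14231/10.3 ≈ 0.499253
B = arcsin(0.499253) ≈ 29.9506°
(Since b ≤ a we need B ≤ A, so the obtuse alternative 180° − 29.9506° ≈ 150.049° is rejected.)

B = 29.95°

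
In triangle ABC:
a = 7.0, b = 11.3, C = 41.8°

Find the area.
Two sides and the included angle (SAS): A = ½·a·b·sin(C) = ½·7.0·11.3·sin(41.8°)
sin(41.8°) ≈ 0.666532
A ≈ ½·79.1·0.666532 = 39.55·0.666532 ≈ 26.3614

Area = 26.36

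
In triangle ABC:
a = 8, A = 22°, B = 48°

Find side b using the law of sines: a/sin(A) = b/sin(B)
a/sin(A) = b/sin(B)  ⇒  b = a·sin(B)/sin(A) = 8·sin(48°)/sin(22°)
sin(48°) ≈ 0.743145, sin(22°) ≈ 0.374607
b ≈ 8·0.743145/0.374607 ≈ 5.94516/0.374607 ≈ 15.8704

b = 15.87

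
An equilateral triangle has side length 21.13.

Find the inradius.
r = Area/s with s the semi-perimeter.
Area = (√3/4)·21.13² = (√3/4)·446.4769 ≈ 0.433013·446.4769 ≈ 193.33
s = 3·21.13/2 = 31.695
r ≈ 193.33/31.695 ≈ 6.09971
(Equivalently r = side/(2√3) = 21.13/3.4641 ≈ 6.09971.)

r = 6.1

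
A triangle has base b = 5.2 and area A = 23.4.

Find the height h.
A = ½·b·h  ⇒  h = 2A/b = 2·23.4/5.2 = 46.8/5.2 ≈ 9

h = 9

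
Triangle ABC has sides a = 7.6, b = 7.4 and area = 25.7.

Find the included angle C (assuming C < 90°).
Area = ½·a·b·sin(C)  ⇒  sin(C) = 2·Area/(a·b) = 2·25.7/(7.6·7.4) = 51.4/56.24 ≈ 0.91394
C = arcsin(0.91394) ≈ 66.0557° (taking the acute solution since C < 90°)

C = 66.06°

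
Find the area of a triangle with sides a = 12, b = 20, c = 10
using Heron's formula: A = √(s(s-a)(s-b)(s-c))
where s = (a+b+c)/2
s = (12 + 20 + 10)/2 = 42/2 = 21
s − a = 9, s − b = 1, s − c = 11
s(s−a)(s−b)(s−c) = 21·9·1·11 = 2079
Area = √2079 ≈ 45.5961

s = 21.0, Area = 45.6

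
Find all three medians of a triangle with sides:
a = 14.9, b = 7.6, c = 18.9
Median formula: m_a = ½√(2b² + 2c² − a²) (and cyclically). a² = 222.01, b² = 57.76, c² = 357.21.
m_a = ½√(2·57.76 + 2·357.21 − 222.01) = ½√607.93 ≈ ½·24.6562 ≈ 12.3281
m_b = ½√(2·222.01 + 2·357.21 − 57.76) = ½√1100.68 ≈ ½·33.1765 ≈ 16.5882
m_c = ½√(2·222.01 + 2·57.76 − 357.21) = ½√202.33 ≈ ½·14.2243 ≈ 7.11214

m_a = 12.33, m_b = 16.59, m_c = 7.112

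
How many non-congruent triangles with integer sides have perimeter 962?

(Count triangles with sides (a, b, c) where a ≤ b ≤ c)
Let a ≤ b ≤ c with a + b + c = 962. The only binding inequality is a + b > c, i.e. 962 − c > c, so c < 962/2; and c ≥ 962/3 since c is the largest side.
So 321 ≤ c ≤ 480. For each c, b runs from ⌈(962 − c)/2⌉ up to c (then a = 962 − b − c satisfies 1 ≤ a ≤ b automatically), giving c − ⌈(962 − c)/2⌉ + 1 choices.
Summing over c: 1 + 3 + 4 + 6 + … + 238 + 240  (160 terms, c = 321, …, 480) = 19280
Check (closed form: nearest integer to p²/48 for even p, (p+3)²/48 for odd p): 962²/48 = 925444/48 ≈ 19280.08 → 19280

19280 triangles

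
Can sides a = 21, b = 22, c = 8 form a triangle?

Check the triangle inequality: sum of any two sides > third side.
a + b vs c: 21 + 22 = 43 > 8  ✓
a + c vs b: 21 + 8 = 29 > 22  ✓
b + c vs a: 22 + 8 = 30 > 21  ✓

Yes, triangle inequality satisfied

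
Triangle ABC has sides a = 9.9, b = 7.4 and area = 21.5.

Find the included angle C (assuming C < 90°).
Area = ½·a·b·sin(C)  ⇒  sin(C) = 2·Area/(a·b) = 2·21.5/(9.9·7.4) = 43/73.26 ≈ 0.586951
C = arcsin(0.586951) ≈ 35.9409° (taking the acute solution since C < 90°)

C = 35.94°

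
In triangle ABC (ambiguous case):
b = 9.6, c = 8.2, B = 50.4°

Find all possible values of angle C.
b/sin(B) = c/sin(C)  ⇒  sin(C) = c·sin(B)/b = 8.2·sin(50.4°)/9.6
sin(50.4°) ≈ 0.770513
sin(C) ≈ 8.2·0.770513/9.6 ≈ 6.31821/9.6 ≈ 0.658147
Candidate 1: C₁ = arcsin(0.658147) ≈ 41.1587°  →  A = 180° − 50.4° − 41.1587° ≈ 88.4413° > 0, valid
Candidate 2: C₂ = 180° − C₁ ≈ 138.841°  →  A = 180° − 50.4° − 138.841° ≈ -9.2413° ≤ 0, not a valid triangle

C = 41.16° (one solution)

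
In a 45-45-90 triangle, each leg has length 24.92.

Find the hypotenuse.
In a 45-45-90 triangle the sides are in ratio 1 : 1 : √2, so hypotenuse = leg·√2.
Hypotenuse = 24.92·√2 ≈ 24.92·1.41421 ≈ 35.2422

Hypotenuse = 24.92√2 = 35.24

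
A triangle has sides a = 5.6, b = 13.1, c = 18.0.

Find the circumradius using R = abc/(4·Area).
First find the area with Heron's formula.
s = (5.6 + 13.1 + 18.0)/2 = 18.35
Area = √(s(s−a)(s−b)(s−c)) = √(18.35·12.75·5.25·0.35) ≈ √429.906 ≈ 20.7342
abc = 5.6·13.1·18.0 = 1320.48
R = abc/(4·Area) ≈ 1320.48/(4·20.7342) = 1320.48/82.9367 ≈ 15.9215

R = 15.92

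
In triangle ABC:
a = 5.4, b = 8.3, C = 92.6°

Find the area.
Two sides and the included angle (SAS): A = ½·a·b·sin(C) = ½·5.4·8.3·sin(92.6°)
sin(92.6°) ≈ 0.998971
A ≈ ½·44.82·0.998971 = 22.41·0.998971 ≈ 22.3869

Area = 22.39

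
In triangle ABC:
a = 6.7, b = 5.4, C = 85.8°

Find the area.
Two sides and the included angle (SAS): A = ½·a·b·sin(C) = ½·6.7·5.4·sin(85.8°)
sin(85.8°) ≈ 0.997314
A ≈ ½·36.18·0.997314 = 18.09·0.997314 ≈ 18.0414

Area = 18.04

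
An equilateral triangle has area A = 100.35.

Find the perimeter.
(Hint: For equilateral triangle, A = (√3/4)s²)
A = (√3/4)s²  ⇒  s² = 4A/√3 = 4·100.35/√3 = 401.4/1.73205 ≈ 231.748
s ≈ √231.748 ≈ 15.2233
Perimeter = 3s ≈ 3·15.2233 ≈ 45.6699

Perimeter = 45.67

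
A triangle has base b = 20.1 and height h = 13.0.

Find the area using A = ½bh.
A = ½·b·h = ½·20.1·13.0 = ½·261.3 = 130.65

Area = 130.65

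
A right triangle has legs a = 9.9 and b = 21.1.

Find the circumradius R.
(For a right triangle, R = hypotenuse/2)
Hypotenuse c = √(a² + b²) = √(98.01 + 445.21) = √543.22 ≈ 23.3071
R = c/2 ≈ 23.3071/2 ≈ 11.6535

R = 11.65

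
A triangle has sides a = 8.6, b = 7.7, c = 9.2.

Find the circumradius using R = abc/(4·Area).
First find the area with Heron's formula.
s = (8.6 + 7.7 + 9.2)/2 = 12.75
Area = √(s(s−a)(s−b)(s−c)) = √(12.75·4.15·5.05·3.55) ≈ √948.589 ≈ 30.7992
abc = 8.6·7.7·9.2 = 609.224
R = abc/(4·Area) ≈ 609.224/(4·30.7992) = 609.224/123.197 ≈ 4.94513

R = 4.945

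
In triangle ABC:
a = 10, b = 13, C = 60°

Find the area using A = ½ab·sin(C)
A = ½·a·b·sin(C) = ½·10·13·sin(60°)
sin(60°) ≈ 0.866025
A ≈ ½·130·0.866025 = 65·0.866025 ≈ 56.2917

Area = 56.29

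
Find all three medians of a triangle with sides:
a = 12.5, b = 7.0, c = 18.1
Median formula: m_a = ½√(2b² + 2c² − a²) (and cyclically). a² = 156.25, b² = 49, c² = 327.61.
m_a = ½√(2·49 + 2·327.61 − 156.25) = ½√596.97 ≈ ½·24.433 ≈ 12.2165
m_b = ½√(2·156.25 + 2·327.61 − 49) = ½√918.72 ≈ ½·30.3104 ≈ 15.1552
m_c = ½√(2·156.25 + 2·49 − 327.61) = ½√82.89 ≈ ½·9.10439 ≈ 4.5522

m_a = 12.22, m_b = 15.16, m_c = 4.552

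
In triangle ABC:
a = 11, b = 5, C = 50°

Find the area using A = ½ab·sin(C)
A = ½·a·b·sin(C) = ½·11·5·sin(50°)
sin(50°) ≈ 0.766044
A ≈ ½·55·0.766044 = 27.5·0.766044 ≈ 21.0662

Area = 21.07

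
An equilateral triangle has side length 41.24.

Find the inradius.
r = Area/s with s the semi-perimeter.
Area = (√3/4)·41.24² = (√3/4)·1700.7376 ≈ 0.433013·1700.7376 ≈ 736.441
s = 3·41.24/2 = 61.86
r ≈ 736.441/61.86 ≈ 11.905
(Equivalently r = side/(2√3) = 41.24/3.4641 ≈ 11.905.)

r = 11.9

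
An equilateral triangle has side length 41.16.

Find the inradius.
r = Area/s with s the semi-perimeter.
Area = (√3/4)·41.16² = (√3/4)·1694.1456 ≈ 0.433013·1694.1456 ≈ 733.587
s = 3·41.16/2 = 61.74
r ≈ 733.587/61.74 ≈ 11.8819
(Equivalently r = side/(2√3) = 41.16/3.4641 ≈ 11.8819.)

r = 11.88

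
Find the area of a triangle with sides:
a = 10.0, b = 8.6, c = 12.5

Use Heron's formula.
s = (10.0 + 8.6 + 12.5)/2 = 31.1/2 = 15.55
s − a = 5.55, s − b = 6.95, s − c = 3.05
s(s−a)(s−b)(s−c) = 15.55·5.55·6.95·3.05 ≈ 1829.4
Area = √1829.4 ≈ 42.7715

Area = 42.77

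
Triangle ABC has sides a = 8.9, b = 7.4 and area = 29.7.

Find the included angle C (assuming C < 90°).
Area = ½·a·b·sin(C)  ⇒  sin(C) = 2·Area/(a·b) = 2·29.7/(8.9·7.4) = 59.4/65.86 ≈ 0.901913
C = arcsin(0.901913) ≈ 64.4107° (taking the acute solution since C < 90°)

C = 64.41°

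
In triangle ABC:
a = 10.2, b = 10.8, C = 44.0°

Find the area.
Two sides and the included angle (SAS): A = ½·a·b·sin(C) = ½·10.2·10.8·sin(44.0°)
sin(44.0°) ≈ 0.694658
A ≈ ½·110.16·0.694658 = 55.08·0.694658 ≈ 38.2618

Area = 38.26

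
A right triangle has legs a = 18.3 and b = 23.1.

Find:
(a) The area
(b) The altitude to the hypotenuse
(a) The legs are perpendicular, so Area = ½·a·b = ½·18.3·23.1 = ½·422.73 = 211.365
(b) Hypotenuse c = √(a² + b²) = √(334.89 + 533.61) = √868.5 ≈ 29.4703
    Area = ½·c·h_c  ⇒  h_c = 2·Area/c = 422.73/29.4703 ≈ 14.3443

Area = 211.365, h_c = 14.34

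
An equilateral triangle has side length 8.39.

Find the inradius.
r = Area/s with s the semi-perimeter.
Area = (√3/4)·8.39² = (√3/4)·70.3921 ≈ 0.433013·70.3921 ≈ 30.4807
s = 3·8.39/2 = 12.585
r ≈ 30.4807/12.585 ≈ 2.42198
(Equivalently r = side/(2√3) = 8.39/3.4641 ≈ 2.42198.)

r = 2.422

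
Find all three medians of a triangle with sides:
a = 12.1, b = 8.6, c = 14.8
Median formula: m_a = ½√(2b² + 2c² − a²) (and cyclically). a² = 146.41, b² = 73.96, c² = 219.04.
m_a = ½√(2·73.96 + 2·219.04 − 146.41) = ½√439.59 ≈ ½·20.9664 ≈ 10.4832
m_b = ½√(2·146.41 + 2·219.04 − 73.96) = ½√656.94 ≈ ½·25.6308 ≈ 12.8154
m_c = ½√(2·146.41 + 2·73.96 − 219.04) = ½√221.7 ≈ ½·14.8896 ≈ 7.4448

m_a = 10.48, m_b = 12.82, m_c = 7.445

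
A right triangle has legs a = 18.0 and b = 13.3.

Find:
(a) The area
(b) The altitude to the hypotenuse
(a) The legs are perpendicular, so Area = ½·a·b = ½·18.0·13.3 = ½·239.4 = 119.7
(b) Hypotenuse c = √(a² + b²) = √(324 + 176.89) = √500.89 ≈ 22.3806
    Area = ½·c·h_c  ⇒  h_c = 2·Area/c = 239.4/22.3806 ≈ 10.6968

Area = 119.7, h_c = 10.7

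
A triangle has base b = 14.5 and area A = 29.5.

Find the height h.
A = ½·b·h  ⇒  h = 2A/b = 2·29.5/14.5 = 59/14.5 ≈ 4.06897

h = 4.069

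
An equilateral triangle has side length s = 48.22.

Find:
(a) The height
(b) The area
(a) The height splits the triangle into two 30-60-90 halves: h = s·√3/2 = 48.22·1.73205/2 ≈ 83.5195/2 ≈ 41.7597
(b) Area = (√3/4)·s² = (√3/4)·48.22² = (√3/4)·2325.1684 ≈ 0.433013·2325.1684 ≈ 1006.83

Height = 41.76, Area = 1007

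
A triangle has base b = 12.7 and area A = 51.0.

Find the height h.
A = ½·b·h  ⇒  h = 2A/b = 2·51.0/12.7 = 102/12.7 ≈ 8.0315

h = 8.031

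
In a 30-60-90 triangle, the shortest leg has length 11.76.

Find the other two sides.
In a 30-60-90 triangle the sides are in ratio 1 : √3 : 2 (short leg : long leg : hypotenuse).
Long leg = 11.76·√3 ≈ 11.76·1.73205 ≈ 20.3689
Hypotenuse = 2·11.76 = 23.52

Long leg = 11.76√3 = 20.37, Hypotenuse = 23.52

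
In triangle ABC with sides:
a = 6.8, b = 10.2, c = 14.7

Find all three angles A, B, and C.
Law of cosines for each angle (a² = 46.24, b² = 104.04, c² = 216.09):
cos(A) = (b² + c² − a²)/(2bc) = (104.04 + 216.09 − 46.24)/(2·10.2·14.7) = 273.89/299.88 ≈ 0.913332  ⇒  A ≈ 24.0301°
cos(B) = (a² + c² − b²)/(2ac) = (46.24 + 216.09 − 104.04)/(2·6.8·14.7) = 158.29/199.92 ≈ 0.791767  ⇒  B ≈ 37.6491°
cos(C) = (a² + b² − c²)/(2ab) = (46.24 + 104.04 − 216.09)/(2·6.8·10.2) = -65.81/138.72 ≈ -0.474409  ⇒  C ≈ 118.321°
Check: A + B + C ≈ 180°

A = 24.03°, B = 37.65°, C = 118.3°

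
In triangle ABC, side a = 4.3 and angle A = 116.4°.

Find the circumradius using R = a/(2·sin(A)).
R = a/(2·sin(A)) = 4.3/(2·sin(116.4°))
sin(116.4°) ≈ 0.895712
R ≈ 4.3/(2·0.895712) = 4.3/1.79142 ≈ 2.40033

R = 2.4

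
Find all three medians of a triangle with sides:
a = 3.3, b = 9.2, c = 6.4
Median formula: m_a = ½√(2b² + 2c² − a²) (and cyclically). a² = 10.89, b² = 84.64, c² = 40.96.
m_a = ½√(2·84.64 + 2·40.96 − 10.89) = ½√240.31 ≈ ½·15.5019 ≈ 7.75097
m_b = ½√(2·10.89 + 2·40.96 − 84.64) = ½√19.06 ≈ ½·4.36578 ≈ 2.18289
m_c = ½√(2·10.89 + 2·84.64 − 40.96) = ½√150.1 ≈ ½·12.2515 ≈ 6.12577

m_a = 7.751, m_b = 2.183, m_c = 6.126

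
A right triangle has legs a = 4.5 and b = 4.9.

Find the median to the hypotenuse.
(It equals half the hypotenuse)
Hypotenuse c = √(a² + b²) = √(20.25 + 24.01) = √44.26 ≈ 6.65282
Median to hypotenuse = c/2 ≈ 6.65282/2 ≈ 3.32641

Median = 3.326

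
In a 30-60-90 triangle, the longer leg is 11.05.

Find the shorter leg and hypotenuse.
In a 30-60-90 triangle the sides are in ratio 1 : √3 : 2, so short leg = long leg/√3 and hypotenuse = 2·(short leg).
Short leg = 11.05/√3 ≈ 11.05/1.73205 ≈ 6.37972
Hypotenuse = 2·6.37972 ≈ 12.7594

Short leg = 6.38, Hypotenuse = 12.76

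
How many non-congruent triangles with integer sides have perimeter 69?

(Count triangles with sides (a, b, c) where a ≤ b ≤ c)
Let a ≤ b ≤ c with a + b + c = 69. The only binding inequality is a + b > c, i.e. 69 − c > c, so c < 69/2; and c ≥ 69/3 since c is the largest side.
So 23 ≤ c ≤ 34. For each c, b runs from ⌈(69 − c)/2⌉ up to c (then a = 69 − b − c satisfies 1 ≤ a ≤ b automatically), giving c − ⌈(69 − c)/2⌉ + 1 choices.
Summing over c: 1 + 2 + 4 + 5 + 7 + 8 + 10 + 11 + 13 + 14 + 16 + 17 = 108
Check (closed form: nearest integer to p²/48 for even p, (p+3)²/48 for odd p): (69+3)²/48 = 72²/48 = 5184/48 ≈ 108.00 → 108

108 triangles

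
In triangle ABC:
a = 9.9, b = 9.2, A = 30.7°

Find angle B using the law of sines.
a/sin(A) = b/sin(B)  ⇒  sin(B) = b·sin(A)/a = 9.2·sin(30.7°)/9.9
sin(30.7°) ≈ 0.510543
sin(B) ≈ 9.2·0.510543/9.9 ≈ 4.69699/9.9 ≈ 0.474444
B = arcsin(0.474444) ≈ 28.3232°
(Since b ≤ a we need B ≤ A, so the obtuse alternative 180° − 28.3232° ≈ 151.677° is rejected.)

B = 28.32°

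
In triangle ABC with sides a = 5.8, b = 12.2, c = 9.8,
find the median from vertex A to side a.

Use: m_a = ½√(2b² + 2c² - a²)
m_a = ½√(2·12.2² + 2·9.8² − 5.8²) = ½√(2·148.84 + 2·96.04 − 33.64) = ½√(297.68 + 192.08 − 33.64) = ½√456.12
√456.12 ≈ 21.357, so m_a ≈ 10.6785

m_a = 10.68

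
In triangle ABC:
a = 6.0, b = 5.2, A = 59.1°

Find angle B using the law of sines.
a/sin(A) = b/sin(B)  ⇒  sin(B) = b·sin(A)/a = 5.2·sin(59.1°)/6.0
sin(59.1°) ≈ 0.858065
sin(B) ≈ 5.2·0.858065/6.0 ≈ 4.46194/6.0 ≈ 0.743656
B = arcsin(0.743656) ≈ 48.0438°
(Since b ≤ a we need B ≤ A, so the obtuse alternative 180° − 48.0438° ≈ 131.956° is rejected.)

B = 48.04°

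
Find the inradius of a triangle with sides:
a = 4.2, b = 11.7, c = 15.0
r = Area/s where s is the semi-perimeter.
s = (4.2 + 11.7 + 15.0)/2 = 30.9/2 = 15.45
Area = √(s(s−a)(s−b)(s−c)) = √(15.45·11.25·3.75·0.45) ≈ √293.309 ≈ 17.1263
r ≈ 17.1263/15.45 ≈ 1.1085

r = 1.108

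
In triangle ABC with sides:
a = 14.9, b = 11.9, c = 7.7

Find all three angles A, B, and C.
Law of cosines for each angle (a² = 222.01, b² = 141.61, c² = 59.29):
cos(A) = (b² + c² − a²)/(2bc) = (141.61 + 59.29 − 222.01)/(2·11.9·7.7) = -21.11/183.26 ≈ -0.115192  ⇒  A ≈ 96.6147°
cos(B) = (a² + c² − b²)/(2ac) = (222.01 + 59.29 − 141.61)/(2·14.9·7.7) = 139.69/229.46 ≈ 0.608777  ⇒  B ≈ 52.4989°
cos(C) = (a² + b² − c²)/(2ab) = (222.01 + 141.61 − 59.29)/(2·14.9·11.9) = 304.33/354.62 ≈ 0.858186  ⇒  C ≈ 30.8865°
Check: A + B + C ≈ 180°

A = 96.61°, B = 52.5°, C = 30.89°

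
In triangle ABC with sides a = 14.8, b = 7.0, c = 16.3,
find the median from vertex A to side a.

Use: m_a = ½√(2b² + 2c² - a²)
m_a = ½√(2·7.0² + 2·16.3² − 14.8²) = ½√(2·49 + 2·265.69 − 219.04) = ½√(98 + 531.38 − 219.04) = ½√410.34
√410.34 ≈ 20.2569, so m_a ≈ 10.1284

m_a = 10.13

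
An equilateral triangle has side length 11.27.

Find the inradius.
r = Area/s with s the semi-perimeter.
Area = (√3/4)·11.27² = (√3/4)·127.0129 ≈ 0.433013·127.0129 ≈ 54.9982
s = 3·11.27/2 = 16.905
r ≈ 54.9982/16.905 ≈ 3.25337
(Equivalently r = side/(2√3) = 11.27/3.4641 ≈ 3.25337.)

r = 3.253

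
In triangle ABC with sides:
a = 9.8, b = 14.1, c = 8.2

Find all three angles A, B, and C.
Law of cosines for each angle (a² = 96.04, b² = 198.81, c² = 67.24):
cos(A) = (b² + c² − a²)/(2bc) = (198.81 + 67.24 − 96.04)/(2·14.1·8.2) = 170.01/231.24 ≈ 0.73521  ⇒  A ≈ 42.675°
cos(B) = (a² + c² − b²)/(2ac) = (96.04 + 67.24 − 198.81)/(2·9.8·8.2) = -35.53/160.72 ≈ -0.221068  ⇒  B ≈ 102.772°
cos(C) = (a² + b² − c²)/(2ab) = (96.04 + 198.81 − 67.24)/(2·9.8·14.1) = 227.61/276.36 ≈ 0.8236  ⇒  C ≈ 34.5532°
Check: A + B + C ≈ 180°

A = 42.68°, B = 102.8°, C = 34.55°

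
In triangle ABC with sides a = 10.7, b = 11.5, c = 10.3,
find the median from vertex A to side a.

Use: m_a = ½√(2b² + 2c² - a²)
m_a = ½√(2·11.5² + 2·10.3² − 10.7²) = ½√(2·132.25 + 2·106.09 − 114.49) = ½√(264.5 + 212.18 − 114.49) = ½√362.19
√362.19 ≈ 19.0313, so m_a ≈ 9.51565

m_a = 9.516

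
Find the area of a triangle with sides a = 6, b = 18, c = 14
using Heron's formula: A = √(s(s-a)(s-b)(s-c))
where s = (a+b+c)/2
s = (6 + 18 + 14)/2 = 38/2 = 19
s − a = 13, s − b = 1, s − c = 5
s(s−a)(s−b)(s−c) = 19·13·1·5 = 1235
Area = √1235 ≈ 35.1426

s = 19.0, Area = 35.14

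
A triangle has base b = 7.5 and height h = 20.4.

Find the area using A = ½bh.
A = ½·b·h = ½·7.5·20.4 = ½·153 = 76.5

Area = 76.5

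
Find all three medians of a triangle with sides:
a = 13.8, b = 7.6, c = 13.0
Median formula: m_a = ½√(2b² + 2c² − a²) (and cyclically). a² = 190.44, b² = 57.76, c² = 169.
m_a = ½√(2·57.76 + 2·169 − 190.44) = ½√263.08 ≈ ½·16.2197 ≈ 8.10987
m_b = ½√(2·190.44 + 2·169 − 57.76) = ½√661.12 ≈ ½·25.7123 ≈ 12.8561
m_c = ½√(2·190.44 + 2·57.76 − 169) = ½√327.4 ≈ ½·18.0942 ≈ 9.0471

m_a = 8.11, m_b = 12.86, m_c = 9.047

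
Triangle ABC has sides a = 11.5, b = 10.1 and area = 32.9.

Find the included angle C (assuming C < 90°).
Area = ½·a·b·sin(C)  ⇒  sin(C) = 2·Area/(a·b) = 2·32.9/(11.5·10.1) = 65.8/116.15 ≈ 0.566509
C = arcsin(0.566509) ≈ 34.5071° (taking the acute solution since C < 90°)

C = 34.51°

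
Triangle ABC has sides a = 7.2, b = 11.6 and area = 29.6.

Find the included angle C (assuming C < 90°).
Area = ½·a·b·sin(C)  ⇒  sin(C) = 2·Area/(a·b) = 2·29.6/(7.2·11.6) = 59.2/83.52 ≈ 0.708812
C = arcsin(0.708812) ≈ 45.1384° (taking the acute solution since C < 90°)

C = 45.14°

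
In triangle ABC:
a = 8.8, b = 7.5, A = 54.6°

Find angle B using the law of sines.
a/sin(A) = b/sin(B)  ⇒  sin(B) = b·sin(A)/a = 7.5·sin(54.6°)/8.8
sin(54.6°) ≈ 0.815128
sin(B) ≈ 7.5·0.815128/8.8 ≈ 6.11346/8.8 ≈ 0.694711
B = arcsin(0.694711) ≈ 44.0042°
(Since b ≤ a we need B ≤ A, so the obtuse alternative 180° − 44.0042° ≈ 135.996° is rejected.)

B = 44°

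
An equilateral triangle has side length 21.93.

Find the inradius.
r = Area/s with s the semi-perimeter.
Area = (√3/4)·21.93² = (√3/4)·480.9249 ≈ 0.433013·480.9249 ≈ 208.247
s = 3·21.93/2 = 32.895
r ≈ 208.247/32.895 ≈ 6.33065
(Equivalently r = side/(2√3) = 21.93/3.4641 ≈ 6.33065.)

r = 6.331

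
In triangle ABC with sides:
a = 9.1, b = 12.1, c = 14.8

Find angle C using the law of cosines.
c² = a² + b² − 2ab·cos(C)  ⇒  cos(C) = (a² + b² − c²)/(2ab)
cos(C) = (9.1² + 12.1² − 14.8²)/(2·9.1·12.1) = (82.81 + 146.41 − 219.04)/220.22 = 10.18/220.22 ≈ 0.0462265
C = arccos(0.0462265) ≈ 87.3505°

C = 87.35°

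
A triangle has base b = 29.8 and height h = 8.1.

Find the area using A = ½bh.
A = ½·b·h = ½·29.8·8.1 = ½·241.38 = 120.69

Area = 120.69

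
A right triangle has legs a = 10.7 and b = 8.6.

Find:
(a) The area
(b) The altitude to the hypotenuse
(a) The legs are perpendicular, so Area = ½·a·b = ½·10.7·8.6 = ½·92.02 = 46.01
(b) Hypotenuse c = √(a² + b²) = √(114.49 + 73.96) = √188.45 ≈ 13.7277
    Area = ½·c·h_c  ⇒  h_c = 2·Area/c = 92.02/13.7277 ≈ 6.70323

Area = 46.01, h_c = 6.703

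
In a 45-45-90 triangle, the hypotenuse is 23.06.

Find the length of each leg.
In a 45-45-90 triangle hypotenuse = leg·√2, so leg = hypotenuse/√2.
Leg = 23.06/√2 ≈ 23.06/1.41421 ≈ 16.3059

Each leg = 16.31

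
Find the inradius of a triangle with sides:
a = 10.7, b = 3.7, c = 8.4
r = Area/s where s is the semi-perimeter.
s = (10.7 + 3.7 + 8.4)/2 = 22.8/2 = 11.4
Area = √(s(s−a)(s−b)(s−c)) = √(11.4·0.7·7.7·3) ≈ √184.338 ≈ 13.5771
r ≈ 13.5771/11.4 ≈ 1.19097

r = 1.191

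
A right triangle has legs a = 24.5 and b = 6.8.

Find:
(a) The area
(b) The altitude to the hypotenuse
(a) The legs are perpendicular, so Area = ½·a·b = ½·24.5·6.8 = ½·166.6 = 83.3
(b) Hypotenuse c = √(a² + b²) = √(600.25 + 46.24) = √646.49 ≈ 25.4262
    Area = ½·c·h_c  ⇒  h_c = 2·Area/c = 166.6/25.4262 ≈ 6.5523

Area = 83.3, h_c = 6.552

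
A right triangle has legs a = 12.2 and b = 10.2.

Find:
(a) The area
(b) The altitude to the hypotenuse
(a) The legs are perpendicular, so Area = ½·a·b = ½·12.2·10.2 = ½·124.44 = 62.22
(b) Hypotenuse c = √(a² + b²) = √(148.84 + 104.04) = √252.88 ≈ 15.9022
    Area = ½·c·h_c  ⇒  h_c = 2·Area/c = 124.44/15.9022 ≈ 7.82533

Area = 62.22, h_c = 7.825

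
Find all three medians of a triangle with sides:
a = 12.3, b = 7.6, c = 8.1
Median formula: m_a = ½√(2b² + 2c² − a²) (and cyclically). a² = 151.29, b² = 57.76, c² = 65.61.
m_a = ½√(2·57.76 + 2·65.61 − 151.29) = ½√95.45 ≈ ½·9.76985 ≈ 4.88493
m_b = ½√(2·151.29 + 2·65.61 − 57.76) = ½√376.04 ≈ ½·19.3918 ≈ 9.69588
m_c = ½√(2·151.29 + 2·57.76 − 65.61) = ½√352.49 ≈ ½·18.7747 ≈ 9.38736

m_a = 4.885, m_b = 9.696, m_c = 9.387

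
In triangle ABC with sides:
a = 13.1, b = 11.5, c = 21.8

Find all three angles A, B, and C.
Law of cosines for each angle (a² = 171.61, b² = 132.25, c² = 475.24):
cos(A) = (b² + c² − a²)/(2bc) = (132.25 + 475.24 − 171.61)/(2·11.5·21.8) = 435.88/501.4 ≈ 0.869326  ⇒  A ≈ 29.6196°
cos(B) = (a² + c² − b²)/(2ac) = (171.61 + 475.24 − 132.25)/(2·13.1·21.8) = 514.6/571.16 ≈ 0.900973  ⇒  B ≈ 25.7137°
cos(C) = (a² + b² − c²)/(2ab) = (171.61 + 132.25 − 475.24)/(2·13.1·11.5) = -171.38/301.3 ≈ -0.568802  ⇒  C ≈ 124.667°
Check: A + B + C ≈ 180°

A = 29.62°, B = 25.71°, C = 124.7°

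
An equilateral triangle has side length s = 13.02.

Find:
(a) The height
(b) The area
(a) The height splits the triangle into two 30-60-90 halves: h = s·√3/2 = 13.02·1.73205/2 ≈ 22.5513/2 ≈ 11.2757
(b) Area = (√3/4)·s² = (√3/4)·13.02² = (√3/4)·169.5204 ≈ 0.433013·169.5204 ≈ 73.4045

Height = 11.28, Area = 73.4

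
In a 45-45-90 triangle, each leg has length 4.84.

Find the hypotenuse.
In a 45-45-90 triangle the sides are in ratio 1 : 1 : √2, so hypotenuse = leg·√2.
Hypotenuse = 4.84·√2 ≈ 4.84·1.41421 ≈ 6.84479

Hypotenuse = 4.84√2 = 6.845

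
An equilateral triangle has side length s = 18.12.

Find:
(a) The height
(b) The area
(a) The height splits the triangle into two 30-60-90 halves: h = s·√3/2 = 18.12·1.73205/2 ≈ 31.3848/2 ≈ 15.6924
(b) Area = (√3/4)·s² = (√3/4)·18.12² = (√3/4)·328.3344 ≈ 0.433013·328.3344 ≈ 142.173

Height = 15.69, Area = 142.2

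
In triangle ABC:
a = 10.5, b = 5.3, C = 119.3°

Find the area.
Two sides and the included angle (SAS): A = ½·a·b·sin(C) = ½·10.5·5.3·sin(119.3°)
sin(119.3°) ≈ 0.872069
A ≈ ½·55.65·0.872069 = 27.825·0.872069 ≈ 24.2653

Area = 24.27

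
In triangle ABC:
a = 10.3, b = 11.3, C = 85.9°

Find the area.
Two sides and the included angle (SAS): A = ½·a·b·sin(C) = ½·10.3·11.3·sin(85.9°)
sin(85.9°) ≈ 0.997441
A ≈ ½·116.39·0.997441 = 58.195·0.997441 ≈ 58.0461

Area = 58.05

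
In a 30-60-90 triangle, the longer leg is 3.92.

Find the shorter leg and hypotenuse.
In a 30-60-90 triangle the sides are in ratio 1 : √3 : 2, so short leg = long leg/√3 and hypotenuse = 2·(short leg).
Short leg = 3.92/√3 ≈ 3.92/1.73205 ≈ 2.26321
Hypotenuse = 2·2.26321 ≈ 4.52643

Short leg = 2.263, Hypotenuse = 4.526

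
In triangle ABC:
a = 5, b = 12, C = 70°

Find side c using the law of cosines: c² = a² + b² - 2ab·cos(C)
c² = 5² + 12² − 2·5·12·cos(70°)
cos(70°) ≈ 0.34202
c² ≈ 25 + 144 − 120·(0.34202) ≈ 169 − 41.0424 ≈ 127.958
c ≈ √127.958 ≈ 11.3118

c = 11.31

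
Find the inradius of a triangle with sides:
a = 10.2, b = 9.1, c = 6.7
r = Area/s where s is the semi-perimeter.
s = (10.2 + 9.1 + 6.7)/2 = 26/2 = 13
Area = √(s(s−a)(s−b)(s−c)) = √(13·2.8·3.9·6.3) ≈ √894.348 ≈ 29.9057
r ≈ 29.9057/13 ≈ 2.30043

r = 2.3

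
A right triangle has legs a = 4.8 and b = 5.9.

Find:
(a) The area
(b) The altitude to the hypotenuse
(a) The legs are perpendicular, so Area = ½·a·b = ½·4.8·5.9 = ½·28.32 = 14.16
(b) Hypotenuse c = √(a² + b²) = √(23.04 + 34.81) = √57.85 ≈ 7.60592
    Area = ½·c·h_c  ⇒  h_c = 2·Area/c = 28.32/7.60592 ≈ 3.72342

Area = 14.16, h_c = 3.723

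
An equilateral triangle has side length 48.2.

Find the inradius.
r = Area/s with s the semi-perimeter.
Area = (√3/4)·48.2² = (√3/4)·2323.24 ≈ 0.433013·2323.24 ≈ 1005.99
s = 3·48.2/2 = 72.3
r ≈ 1005.99/72.3 ≈ 13.9141
(Equivalently r = side/(2√3) = 48.2/3.4641 ≈ 13.9141.)

r = 13.91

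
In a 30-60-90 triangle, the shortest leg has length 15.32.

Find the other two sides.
In a 30-60-90 triangle the sides are in ratio 1 : √3 : 2 (short leg : long leg : hypotenuse).
Long leg = 15.32·√3 ≈ 15.32·1.73205 ≈ 26.535
Hypotenuse = 2·15.32 = 30.64

Long leg = 15.32√3 = 26.54, Hypotenuse = 30.64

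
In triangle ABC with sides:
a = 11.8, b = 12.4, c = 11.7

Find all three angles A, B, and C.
Law of cosines for each angle (a² = 139.24, b² = 153.76, c² = 136.89):
cos(A) = (b² + c² − a²)/(2bc) = (153.76 + 136.89 − 139.24)/(2·12.4·11.7) = 151.41/290.16 ≈ 0.521816  ⇒  A ≈ 58.5459°
cos(B) = (a² + c² − b²)/(2ac) = (139.24 + 136.89 − 153.76)/(2·11.8·11.7) = 122.37/276.12 ≈ 0.443177  ⇒  B ≈ 63.6932°
cos(C) = (a² + b² − c²)/(2ab) = (139.24 + 153.76 − 136.89)/(2·11.8·12.4) = 156.11/292.64 ≈ 0.533454  ⇒  C ≈ 57.7609°
Check: A + B + C ≈ 180°

A = 58.55°, B = 63.69°, C = 57.76°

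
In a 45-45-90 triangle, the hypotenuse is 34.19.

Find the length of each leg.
In a 45-45-90 triangle hypotenuse = leg·√2, so leg = hypotenuse/√2.
Leg = 34.19/√2 ≈ 34.19/1.41421 ≈ 24.176

Each leg = 24.18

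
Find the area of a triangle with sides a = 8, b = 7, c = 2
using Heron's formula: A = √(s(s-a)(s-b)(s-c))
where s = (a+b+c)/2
s = (8 + 7 + 2)/2 = 17/2 = 8.5
s − a = 0.5, s − b = 1.5, s − c = 6.5
s(s−a)(s−b)(s−c) = 8.5·0.5·1.5·6.5 = 41.4375
Area = √41.4375 ≈ 6.4372

s = 8.5, Area = 6.437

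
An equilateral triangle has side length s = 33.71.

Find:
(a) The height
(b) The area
(a) The height splits the triangle into two 30-60-90 halves: h = s·√3/2 = 33.71·1.73205/2 ≈ 58.3874/2 ≈ 29.1937
(b) Area = (√3/4)·s² = (√3/4)·33.71² = (√3/4)·1136.3641 ≈ 0.433013·1136.3641 ≈ 492.06

Height = 29.19, Area = 492.1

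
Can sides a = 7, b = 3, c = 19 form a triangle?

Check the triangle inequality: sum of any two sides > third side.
a + b vs c: 7 + 3 = 10 ≤ 19  ✗
a + c vs b: 7 + 19 = 26 > 3  ✓
b + c vs a: 3 + 19 = 22 > 7  ✓

No: 7 + 3 = 10 is not > 19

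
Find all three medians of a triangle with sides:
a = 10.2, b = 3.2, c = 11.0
Median formula: m_a = ½√(2b² + 2c² − a²) (and cyclically). a² = 104.04, b² = 10.24, c² = 121.
m_a = ½√(2·10.24 + 2·121 − 104.04) = ½√158.44 ≈ ½·12.5873 ≈ 6.29365
m_b = ½√(2·104.04 + 2·121 − 10.24) = ½√439.84 ≈ ½·20.9724 ≈ 10.4862
m_c = ½√(2·104.04 + 2·10.24 − 121) = ½√107.56 ≈ ½·10.3711 ≈ 5.18556

m_a = 6.294, m_b = 10.49, m_c = 5.186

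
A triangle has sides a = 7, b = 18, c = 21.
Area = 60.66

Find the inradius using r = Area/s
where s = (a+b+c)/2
s = (7 + 18 + 21)/2 = 46/2 = 23
r = Area/s = 60.66/23 ≈ 2.63739

r = 2.637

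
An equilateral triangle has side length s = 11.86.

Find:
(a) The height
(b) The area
(a) The height splits the triangle into two 30-60-90 halves: h = s·√3/2 = 11.86·1.73205/2 ≈ 20.5421/2 ≈ 10.2711
(b) Area = (√3/4)·s² = (√3/4)·11.86² = (√3/4)·140.6596 ≈ 0.433013·140.6596 ≈ 60.9074

Height = 10.27, Area = 60.91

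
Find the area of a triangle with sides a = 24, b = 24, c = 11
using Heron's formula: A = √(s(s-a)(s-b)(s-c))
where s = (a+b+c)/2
s = (24 + 24 + 11)/2 = 59/2 = 29.5
s − a = 5.5, s − b = 5.5, s − c = 18.5
s(s−a)(s−b)(s−c) = 29.5·5.5·5.5·18.5 = 16508.9375
Area = √16508.9375 ≈ 128.487

s = 29.5, Area = 128.5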